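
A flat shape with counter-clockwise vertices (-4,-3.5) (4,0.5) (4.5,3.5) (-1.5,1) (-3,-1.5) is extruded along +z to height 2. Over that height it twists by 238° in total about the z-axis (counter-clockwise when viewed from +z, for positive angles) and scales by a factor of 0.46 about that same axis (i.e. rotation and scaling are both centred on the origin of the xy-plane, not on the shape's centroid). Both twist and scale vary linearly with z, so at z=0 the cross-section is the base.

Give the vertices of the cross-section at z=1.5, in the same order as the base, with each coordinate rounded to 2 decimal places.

t = z/height = 1.5/2 = 0.75
s = 1 + (scale-1)·z/height = 1 + (0.46-1)·1.5/2 = 0.595000
θ = twist·z/height = 238°·1.5/2 = 178.5000° = 3.115413 rad
cos θ = -0.999657, sin θ = 0.026177 (intermediates below are computed at full precision and shown rounded to 5 d.p.)
v1: (-4,-3.5) → rotate → (4.09025,3.39409) → ×s → (2.43370,2.01949) → (2.43,2.02)
v2: (4,0.5) → rotate → (-4.01172,-0.39512) → ×s → (-2.38697,-0.23510) → (-2.39,-0.24)
v3: (4.5,3.5) → rotate → (-4.59008,-3.38100) → ×s → (-2.73110,-2.01170) → (-2.73,-2.01)
v4: (-1.5,1) → rotate → (1.47331,-1.03892) → ×s → (0.87662,-0.61816) → (0.88,-0.62)
v5: (-3,-1.5) → rotate → (3.03824,1.42096) → ×s → (1.80775,0.84547) → (1.81,0.85)

Cross-section at z=1.5: (2.43,2.02) (-2.39,-0.24) (-2.73,-2.01) (0.88,-0.62) (1.81,0.85)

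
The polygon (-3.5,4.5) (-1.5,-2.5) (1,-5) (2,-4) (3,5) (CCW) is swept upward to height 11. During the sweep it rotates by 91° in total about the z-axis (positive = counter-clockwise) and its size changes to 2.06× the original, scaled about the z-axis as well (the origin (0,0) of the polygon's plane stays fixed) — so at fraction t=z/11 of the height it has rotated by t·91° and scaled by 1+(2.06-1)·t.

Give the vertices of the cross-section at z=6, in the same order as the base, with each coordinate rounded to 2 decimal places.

t = z/height = 6/11 = 0.545455
s = 1 + (scale-1)·z/height = 1 + (2.06-1)·6/11 = 1.578182
θ = twist·z/height = 91°·6/11 = 49.6364° = 0.866318 rad
cos θ = 0.647636, sin θ = 0.761949 (intermediates below are computed at full precision and shown rounded to 5 d.p.)
v1: (-3.5,4.5) → rotate → (-5.69550,0.24754) → ×s → (-8.98854,0.39066) → (-8.99,0.39)
v2: (-1.5,-2.5) → rotate → (0.93342,-2.76202) → ×s → (1.47310,-4.35896) → (1.47,-4.36)
v3: (1,-5) → rotate → (4.45738,-2.47623) → ×s → (7.03456,-3.90795) → (7.03,-3.91)
v4: (2,-4) → rotate → (4.34307,-1.06665) → ×s → (6.85416,-1.68336) → (6.85,-1.68)
v5: (3,5) → rotate → (-1.86684,5.52403) → ×s → (-2.94621,8.71792) → (-2.95,8.72)

Cross-section at z=6: (-8.99,0.39) (1.47,-4.36) (7.03,-3.91) (6.85,-1.68) (-2.95,8.72)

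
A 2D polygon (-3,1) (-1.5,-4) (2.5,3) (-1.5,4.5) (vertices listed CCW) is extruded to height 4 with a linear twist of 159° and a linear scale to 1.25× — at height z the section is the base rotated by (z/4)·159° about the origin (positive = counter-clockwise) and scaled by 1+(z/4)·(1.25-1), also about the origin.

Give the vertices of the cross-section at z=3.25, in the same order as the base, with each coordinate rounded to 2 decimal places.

t = z/height = 3.25/4 = 0.8125
s = 1 + (scale-1)·z/height = 1 + (1.25-1)·3.25/4 = 1.203125
θ = twist·z/height = 159°·3.25/4 = 129.1875° = 2.254747 rad
cos θ = -0.631860, sin θ = 0.775082 (intermediates below are computed at full precision and shown rounded to 5 d.p.)
v1: (-3,1) → rotate → (1.12050,-2.95711) → ×s → (1.34810,-3.55777) → (1.35,-3.56)
v2: (-1.5,-4) → rotate → (4.04812,1.36482) → ×s → (4.87039,1.64205) → (4.87,1.64)
v3: (2.5,3) → rotate → (-3.90490,0.04213) → ×s → (-4.69808,0.05068) → (-4.70,0.05)
v4: (-1.5,4.5) → rotate → (-2.54008,-4.00599) → ×s → (-3.05603,-4.81971) → (-3.06,-4.82)

Cross-section at z=3.25: (1.35,-3.56) (4.87,1.64) (-4.70,0.05) (-3.06,-4.82)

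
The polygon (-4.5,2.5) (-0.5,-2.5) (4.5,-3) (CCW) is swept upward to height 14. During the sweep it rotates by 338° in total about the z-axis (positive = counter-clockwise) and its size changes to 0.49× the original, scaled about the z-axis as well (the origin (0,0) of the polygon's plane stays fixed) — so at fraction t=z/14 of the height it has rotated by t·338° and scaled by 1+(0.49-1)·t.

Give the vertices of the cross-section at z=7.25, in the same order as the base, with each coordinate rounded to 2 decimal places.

Cross-section at z=7.25: (3.14,-2.12) (0.53,1.80) (-3.11,2.49)

t = z/height = 7.25/14 = 0.517857
s = 1 + (scale-1)·z/height = 1 + (0.49-1)·7.25/14 = 0.735893
θ = twist·z/height = 338°·7.25/14 = 175.0357° = 3.054950 rad
cos θ = -0.996249, sin θ = 0.086535 (intermediates below are computed at full precision and shown rounded to 5 d.p.)
v1: (-4.5,2.5) → rotate → (4.26678,-2.88003) → ×s → (3.13990,-2.11939) → (3.14,-2.12)
v2: (-0.5,-2.5) → rotate → (0.71446,2.44735) → ×s → (0.52577,1.80099) → (0.53,1.80)
v3: (4.5,-3) → rotate → (-4.22352,3.37815) → ×s → (-3.10805,2.48596) → (-3.11,2.49)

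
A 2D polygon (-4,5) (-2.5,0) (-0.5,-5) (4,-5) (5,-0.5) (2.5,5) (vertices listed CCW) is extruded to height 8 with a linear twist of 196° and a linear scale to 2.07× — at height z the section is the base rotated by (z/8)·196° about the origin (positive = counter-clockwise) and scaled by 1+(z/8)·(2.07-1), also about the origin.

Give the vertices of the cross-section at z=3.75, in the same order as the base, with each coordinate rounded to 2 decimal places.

t = z/height = 3.75/8 = 0.46875
s = 1 + (scale-1)·z/height = 1 + (2.07-1)·3.75/8 = 1.501563
θ = twist·z/height = 196°·3.75/8 = 91.8750° = 1.603521 rad
cos θ = -0.032719, sin θ = 0.999465 (intermediates below are computed at full precision and shown rounded to 5 d.p.)
v1: (-4,5) → rotate → (-4.86645,-4.16145) → ×s → (-7.30727,-6.24868) → (-7.31,-6.25)
v2: (-2.5,0) → rotate → (0.08180,-2.49866) → ×s → (0.12282,-3.75190) → (0.12,-3.75)
v3: (-0.5,-5) → rotate → (5.01368,-0.33614) → ×s → (7.52836,-0.50473) → (7.53,-0.50)
v4: (4,-5) → rotate → (4.86645,4.16145) → ×s → (7.30727,6.24868) → (7.31,6.25)
v5: (5,-0.5) → rotate → (0.33614,5.01368) → ×s → (0.50473,7.52836) → (0.50,7.53)
v6: (2.5,5) → rotate → (-5.07912,2.33507) → ×s → (-7.62662,3.50625) → (-7.63,3.51)

Cross-section at z=3.75: (-7.31,-6.25) (0.12,-3.75) (7.53,-0.50) (7.31,6.25) (0.50,7.53) (-7.63,3.51)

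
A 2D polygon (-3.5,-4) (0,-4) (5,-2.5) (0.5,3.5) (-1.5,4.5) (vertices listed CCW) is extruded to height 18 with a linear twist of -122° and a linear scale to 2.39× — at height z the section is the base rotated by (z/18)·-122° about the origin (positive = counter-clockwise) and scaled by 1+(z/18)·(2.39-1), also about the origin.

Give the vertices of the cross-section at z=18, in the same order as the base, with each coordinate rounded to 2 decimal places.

Cross-section at z=18: (-3.67,12.16) (-8.11,5.07) (-11.40,-6.97) (6.46,-5.45) (11.02,-2.66)

t = z/height = 18/18 = 1
s = 1 + (scale-1)·z/height = 1 + (2.39-1)·18/18 = 2.390000
θ = twist·z/height = -122°·18/18 = -122.0000° = -2.129302 rad
cos θ = -0.529919, sin θ = -0.848048 (intermediates below are computed at full precision and shown rounded to 5 d.p.)
v1: (-3.5,-4) → rotate → (-1.53747,5.08785) → ×s → (-3.67457,12.15995) → (-3.67,12.16)
v2: (0,-4) → rotate → (-3.39219,2.11968) → ×s → (-8.10734,5.06603) → (-8.11,5.07)
v3: (5,-2.5) → rotate → (-4.76972,-2.91544) → ×s → (-11.39962,-6.96791) → (-11.40,-6.97)
v4: (0.5,3.5) → rotate → (2.70321,-2.27874) → ×s → (6.46067,-5.44619) → (6.46,-5.45)
v5: (-1.5,4.5) → rotate → (4.61110,-1.11256) → ×s → (11.02052,-2.65903) → (11.02,-2.66)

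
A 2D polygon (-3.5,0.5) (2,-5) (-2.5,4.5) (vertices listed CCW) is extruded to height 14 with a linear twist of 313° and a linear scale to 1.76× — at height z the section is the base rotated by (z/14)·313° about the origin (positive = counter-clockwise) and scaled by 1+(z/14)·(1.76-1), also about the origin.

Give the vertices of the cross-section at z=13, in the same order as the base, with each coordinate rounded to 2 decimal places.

Cross-section at z=13: (-1.31,5.89) (-6.78,-6.20) (5.68,6.70)

t = z/height = 13/14 = 0.928571
s = 1 + (scale-1)·z/height = 1 + (1.76-1)·13/14 = 1.705714
θ = twist·z/height = 313°·13/14 = 290.6429° = 5.072675 rad
cos θ = 0.352542, sin θ = -0.935796 (intermediates below are computed at full precision and shown rounded to 5 d.p.)
v1: (-3.5,0.5) → rotate → (-0.76600,3.45156) → ×s → (-1.30657,5.88737) → (-1.31,5.89)
v2: (2,-5) → rotate → (-3.97390,-3.63430) → ×s → (-6.77833,-6.19908) → (-6.78,-6.20)
v3: (-2.5,4.5) → rotate → (3.32973,3.92593) → ×s → (5.67956,6.69651) → (5.68,6.70)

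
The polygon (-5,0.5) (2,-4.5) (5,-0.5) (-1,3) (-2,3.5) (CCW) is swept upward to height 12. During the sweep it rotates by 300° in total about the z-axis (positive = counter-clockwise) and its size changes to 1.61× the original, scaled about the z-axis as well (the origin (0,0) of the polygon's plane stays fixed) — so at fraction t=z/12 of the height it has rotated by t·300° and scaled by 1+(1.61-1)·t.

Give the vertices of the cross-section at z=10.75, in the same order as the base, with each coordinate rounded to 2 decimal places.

t = z/height = 10.75/12 = 0.895833
s = 1 + (scale-1)·z/height = 1 + (1.61-1)·10.75/12 = 1.546458
θ = twist·z/height = 300°·10.75/12 = 268.7500° = 4.690572 rad
cos θ = -0.021815, sin θ = -0.999762 (intermediates below are computed at full precision and shown rounded to 5 d.p.)
v1: (-5,0.5) → rotate → (0.60896,4.98790) → ×s → (0.94172,7.71358) → (0.94,7.71)
v2: (2,-4.5) → rotate → (-4.54256,-1.90136) → ×s → (-7.02488,-2.94037) → (-7.02,-2.94)
v3: (5,-0.5) → rotate → (-0.60896,-4.98790) → ×s → (-0.94172,-7.71358) → (-0.94,-7.71)
v4: (-1,3) → rotate → (3.02110,0.93432) → ×s → (4.67201,1.44488) → (4.67,1.44)
v5: (-2,3.5) → rotate → (3.54280,1.92317) → ×s → (5.47879,2.97411) → (5.48,2.97)

Cross-section at z=10.75: (0.94,7.71) (-7.02,-2.94) (-0.94,-7.71) (4.67,1.44) (5.48,2.97)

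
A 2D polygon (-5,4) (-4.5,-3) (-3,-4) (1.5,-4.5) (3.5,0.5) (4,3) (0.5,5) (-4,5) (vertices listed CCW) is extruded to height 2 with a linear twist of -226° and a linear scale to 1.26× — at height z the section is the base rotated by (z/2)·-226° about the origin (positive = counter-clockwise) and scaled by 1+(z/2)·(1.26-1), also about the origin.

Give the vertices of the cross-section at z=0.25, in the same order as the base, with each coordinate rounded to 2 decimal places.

t = z/height = 0.25/2 = 0.125
s = 1 + (scale-1)·z/height = 1 + (1.26-1)·0.25/2 = 1.032500
θ = twist·z/height = -226°·0.25/2 = -28.2500° = -0.493056 rad
cos θ = 0.880891, sin θ = -0.473320 (intermediates below are computed at full precision and shown rounded to 5 d.p.)
v1: (-5,4) → rotate → (-2.51118,5.89016) → ×s → (-2.59279,6.08159) → (-2.59,6.08)
v2: (-4.5,-3) → rotate → (-5.38397,-0.51273) → ×s → (-5.55895,-0.52940) → (-5.56,-0.53)
v3: (-3,-4) → rotate → (-4.53595,-2.10360) → ×s → (-4.68337,-2.17197) → (-4.68,-2.17)
v4: (1.5,-4.5) → rotate → (-0.80860,-4.67399) → ×s → (-0.83488,-4.82589) → (-0.83,-4.83)
v5: (3.5,0.5) → rotate → (3.31978,-1.21617) → ×s → (3.42767,-1.25570) → (3.43,-1.26)
v6: (4,3) → rotate → (4.94352,0.74939) → ×s → (5.10419,0.77375) → (5.10,0.77)
v7: (0.5,5) → rotate → (2.80704,4.16779) → ×s → (2.89827,4.30325) → (2.90,4.30)
v8: (-4,5) → rotate → (-1.15696,6.29773) → ×s → (-1.19457,6.50241) → (-1.19,6.50)

Cross-section at z=0.25: (-2.59,6.08) (-5.56,-0.53) (-4.68,-2.17) (-0.83,-4.83) (3.43,-1.26) (5.10,0.77) (2.90,4.30) (-1.19,6.50)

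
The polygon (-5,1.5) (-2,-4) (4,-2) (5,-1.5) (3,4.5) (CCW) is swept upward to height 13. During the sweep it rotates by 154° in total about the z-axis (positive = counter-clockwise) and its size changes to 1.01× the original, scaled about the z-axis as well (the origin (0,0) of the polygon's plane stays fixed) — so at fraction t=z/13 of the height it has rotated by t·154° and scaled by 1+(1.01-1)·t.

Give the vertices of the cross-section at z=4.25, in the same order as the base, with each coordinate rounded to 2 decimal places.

Cross-section at z=4.25: (-4.36,-2.90) (1.81,-4.11) (4.11,1.81) (4.36,2.90) (-1.56,5.20)

t = z/height = 4.25/13 = 0.326923
s = 1 + (scale-1)·z/height = 1 + (1.01-1)·4.25/13 = 1.003269
θ = twist·z/height = 154°·4.25/13 = 50.3462° = 0.878706 rad
cos θ = 0.638148, sin θ = 0.769914 (intermediates below are computed at full precision and shown rounded to 5 d.p.)
v1: (-5,1.5) → rotate → (-4.34561,-2.89235) → ×s → (-4.35982,-2.90180) → (-4.36,-2.90)
v2: (-2,-4) → rotate → (1.80336,-4.09242) → ×s → (1.80926,-4.10580) → (1.81,-4.11)
v3: (4,-2) → rotate → (4.09242,1.80336) → ×s → (4.10580,1.80926) → (4.11,1.81)
v4: (5,-1.5) → rotate → (4.34561,2.89235) → ×s → (4.35982,2.90180) → (4.36,2.90)
v5: (3,4.5) → rotate → (-1.55017,5.18141) → ×s → (-1.55524,5.19835) → (-1.56,5.20)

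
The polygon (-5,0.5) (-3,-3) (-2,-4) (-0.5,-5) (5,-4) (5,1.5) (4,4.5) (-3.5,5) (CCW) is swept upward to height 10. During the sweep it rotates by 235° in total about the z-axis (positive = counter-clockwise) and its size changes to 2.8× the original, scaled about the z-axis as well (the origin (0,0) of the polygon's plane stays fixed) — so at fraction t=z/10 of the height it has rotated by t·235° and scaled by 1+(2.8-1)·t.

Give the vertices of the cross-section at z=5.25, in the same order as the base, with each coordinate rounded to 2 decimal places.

t = z/height = 5.25/10 = 0.525
s = 1 + (scale-1)·z/height = 1 + (2.8-1)·5.25/10 = 1.945000
θ = twist·z/height = 235°·5.25/10 = 123.3750° = 2.153300 rad
cos θ = -0.550116, sin θ = 0.835088 (intermediates below are computed at full precision and shown rounded to 5 d.p.)
v1: (-5,0.5) → rotate → (2.33304,-4.45050) → ×s → (4.53776,-8.65622) → (4.54,-8.66)
v2: (-3,-3) → rotate → (4.15561,-0.85491) → ×s → (8.08267,-1.66281) → (8.08,-1.66)
v3: (-2,-4) → rotate → (4.44058,0.53029) → ×s → (8.63694,1.03141) → (8.64,1.03)
v4: (-0.5,-5) → rotate → (4.45050,2.33304) → ×s → (8.65622,4.53776) → (8.66,4.54)
v5: (5,-4) → rotate → (0.58977,6.37591) → ×s → (1.14710,12.40114) → (1.15,12.40)
v6: (5,1.5) → rotate → (-4.00321,3.35027) → ×s → (-7.78625,6.51627) → (-7.79,6.52)
v7: (4,4.5) → rotate → (-5.95836,0.86483) → ×s → (-11.58901,1.68209) → (-11.59,1.68)
v8: (-3.5,5) → rotate → (-2.25003,-5.67339) → ×s → (-4.37631,-11.03474) → (-4.38,-11.03)

Cross-section at z=5.25: (4.54,-8.66) (8.08,-1.66) (8.64,1.03) (8.66,4.54) (1.15,12.40) (-7.79,6.52) (-11.59,1.68) (-4.38,-11.03)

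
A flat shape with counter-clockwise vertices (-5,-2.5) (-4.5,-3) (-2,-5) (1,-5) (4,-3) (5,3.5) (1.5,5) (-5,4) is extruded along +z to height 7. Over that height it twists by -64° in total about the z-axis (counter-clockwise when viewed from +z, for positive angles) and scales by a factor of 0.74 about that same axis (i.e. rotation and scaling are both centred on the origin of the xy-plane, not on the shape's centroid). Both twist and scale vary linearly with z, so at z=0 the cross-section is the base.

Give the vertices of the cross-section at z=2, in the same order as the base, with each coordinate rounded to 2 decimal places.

Cross-section at z=2: (-5.12,-0.75) (-4.83,-1.33) (-3.21,-3.81) (-0.57,-4.69) (2.64,-3.80) (5.41,1.62) (2.77,3.96) (-3.23,4.97)

t = z/height = 2/7 = 0.285714
s = 1 + (scale-1)·z/height = 1 + (0.74-1)·2/7 = 0.925714
θ = twist·z/height = -64°·2/7 = -18.2857° = -0.319146 rad
cos θ = 0.949504, sin θ = -0.313756 (intermediates below are computed at full precision and shown rounded to 5 d.p.)
v1: (-5,-2.5) → rotate → (-5.53191,-0.80498) → ×s → (-5.12097,-0.74518) → (-5.12,-0.75)
v2: (-4.5,-3) → rotate → (-5.21403,-1.43661) → ×s → (-4.82671,-1.32989) → (-4.83,-1.33)
v3: (-2,-5) → rotate → (-3.46779,-4.12001) → ×s → (-3.21018,-3.81395) → (-3.21,-3.81)
v4: (1,-5) → rotate → (-0.61927,-5.06127) → ×s → (-0.57327,-4.68529) → (-0.57,-4.69)
v5: (4,-3) → rotate → (2.85675,-4.10353) → ×s → (2.64453,-3.79870) → (2.64,-3.80)
v6: (5,3.5) → rotate → (5.84566,1.75448) → ×s → (5.41141,1.62415) → (5.41,1.62)
v7: (1.5,5) → rotate → (2.99303,4.27689) → ×s → (2.77069,3.95917) → (2.77,3.96)
v8: (-5,4) → rotate → (-3.49250,5.36679) → ×s → (-3.23305,4.96812) → (-3.23,4.97)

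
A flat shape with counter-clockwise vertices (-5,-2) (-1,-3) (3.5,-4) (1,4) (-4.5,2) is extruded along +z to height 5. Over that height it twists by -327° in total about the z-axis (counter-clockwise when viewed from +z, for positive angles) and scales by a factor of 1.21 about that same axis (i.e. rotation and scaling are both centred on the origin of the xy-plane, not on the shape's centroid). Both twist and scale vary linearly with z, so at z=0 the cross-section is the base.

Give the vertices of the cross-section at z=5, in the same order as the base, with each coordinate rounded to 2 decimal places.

t = z/height = 5/5 = 1
s = 1 + (scale-1)·z/height = 1 + (1.21-1)·5/5 = 1.210000
θ = twist·z/height = -327°·5/5 = -327.0000° = -5.707227 rad
cos θ = 0.838671, sin θ = 0.544639 (intermediates below are computed at full precision and shown rounded to 5 d.p.)
v1: (-5,-2) → rotate → (-3.10407,-4.40054) → ×s → (-3.75593,-5.32465) → (-3.76,-5.32)
v2: (-1,-3) → rotate → (0.79525,-3.06065) → ×s → (0.96225,-3.70339) → (0.96,-3.70)
v3: (3.5,-4) → rotate → (5.11390,-1.44845) → ×s → (6.18782,-1.75262) → (6.19,-1.75)
v4: (1,4) → rotate → (-1.33989,3.89932) → ×s → (-1.62126,4.71818) → (-1.62,4.72)
v5: (-4.5,2) → rotate → (-4.86330,-0.77353) → ×s → (-5.88459,-0.93598) → (-5.88,-0.94)

Cross-section at z=5: (-3.76,-5.32) (0.96,-3.70) (6.19,-1.75) (-1.62,4.72) (-5.88,-0.94)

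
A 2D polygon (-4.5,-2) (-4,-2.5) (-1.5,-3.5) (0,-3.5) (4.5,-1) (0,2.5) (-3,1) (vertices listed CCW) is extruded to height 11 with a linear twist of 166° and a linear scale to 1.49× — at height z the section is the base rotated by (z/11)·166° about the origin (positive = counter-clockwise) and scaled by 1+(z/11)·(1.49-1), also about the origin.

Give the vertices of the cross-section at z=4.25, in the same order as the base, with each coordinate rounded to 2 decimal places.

Cross-section at z=4.25: (-0.19,-5.85) (0.60,-5.58) (2.97,-3.42) (3.75,-1.82) (3.40,4.30) (-2.68,1.30) (-2.63,-2.69)

t = z/height = 4.25/11 = 0.386364
s = 1 + (scale-1)·z/height = 1 + (1.49-1)·4.25/11 = 1.189318
θ = twist·z/height = 166°·4.25/11 = 64.1364° = 1.119391 rad
cos θ = 0.436231, sin θ = 0.899835 (intermediates below are computed at full precision and shown rounded to 5 d.p.)
v1: (-4.5,-2) → rotate → (-0.16337,-4.92172) → ×s → (-0.19430,-5.85349) → (-0.19,-5.85)
v2: (-4,-2.5) → rotate → (0.50466,-4.68992) → ×s → (0.60021,-5.57780) → (0.60,-5.58)
v3: (-1.5,-3.5) → rotate → (2.49508,-2.87656) → ×s → (2.96744,-3.42115) → (2.97,-3.42)
v4: (0,-3.5) → rotate → (3.14942,-1.52681) → ×s → (3.74566,-1.81586) → (3.75,-1.82)
v5: (4.5,-1) → rotate → (2.86287,3.61303) → ×s → (3.40487,4.29704) → (3.40,4.30)
v6: (0,2.5) → rotate → (-2.24959,1.09058) → ×s → (-2.67547,1.29704) → (-2.68,1.30)
v7: (-3,1) → rotate → (-2.20853,-2.26327) → ×s → (-2.62664,-2.69175) → (-2.63,-2.69)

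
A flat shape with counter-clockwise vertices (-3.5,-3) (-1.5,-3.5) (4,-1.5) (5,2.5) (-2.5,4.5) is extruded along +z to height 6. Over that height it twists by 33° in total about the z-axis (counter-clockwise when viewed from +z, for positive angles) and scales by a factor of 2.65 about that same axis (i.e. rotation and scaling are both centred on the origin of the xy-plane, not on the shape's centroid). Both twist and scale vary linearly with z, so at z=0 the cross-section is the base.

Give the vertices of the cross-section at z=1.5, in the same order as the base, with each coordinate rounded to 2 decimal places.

t = z/height = 1.5/6 = 0.25
s = 1 + (scale-1)·z/height = 1 + (2.65-1)·1.5/6 = 1.412500
θ = twist·z/height = 33°·1.5/6 = 8.2500° = 0.143990 rad
cos θ = 0.989651, sin θ = 0.143493 (intermediates below are computed at full precision and shown rounded to 5 d.p.)
v1: (-3.5,-3) → rotate → (-3.03330,-3.47118) → ×s → (-4.28454,-4.90304) → (-4.28,-4.90)
v2: (-1.5,-3.5) → rotate → (-0.98225,-3.67902) → ×s → (-1.38743,-5.19661) → (-1.39,-5.20)
v3: (4,-1.5) → rotate → (4.17384,-0.91051) → ×s → (5.89556,-1.28609) → (5.90,-1.29)
v4: (5,2.5) → rotate → (4.58953,3.19159) → ×s → (6.48270,4.50812) → (6.48,4.51)
v5: (-2.5,4.5) → rotate → (-3.11985,4.09470) → ×s → (-4.40678,5.78376) → (-4.41,5.78)

Cross-section at z=1.5: (-4.28,-4.90) (-1.39,-5.20) (5.90,-1.29) (6.48,4.51) (-4.41,5.78)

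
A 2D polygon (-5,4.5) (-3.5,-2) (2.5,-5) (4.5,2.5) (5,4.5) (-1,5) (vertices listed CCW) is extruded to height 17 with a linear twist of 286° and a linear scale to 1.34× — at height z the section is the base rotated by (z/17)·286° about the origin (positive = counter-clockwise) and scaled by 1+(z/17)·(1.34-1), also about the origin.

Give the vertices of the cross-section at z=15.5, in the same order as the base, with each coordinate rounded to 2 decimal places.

t = z/height = 15.5/17 = 0.911765
s = 1 + (scale-1)·z/height = 1 + (1.34-1)·15.5/17 = 1.310000
θ = twist·z/height = 286°·15.5/17 = 260.7647° = 4.551203 rad
cos θ = -0.160489, sin θ = -0.987038 (intermediates below are computed at full precision and shown rounded to 5 d.p.)
v1: (-5,4.5) → rotate → (5.24412,4.21299) → ×s → (6.86979,5.51901) → (6.87,5.52)
v2: (-3.5,-2) → rotate → (-1.41236,3.77561) → ×s → (-1.85020,4.94605) → (-1.85,4.95)
v3: (2.5,-5) → rotate → (-5.33641,-1.66515) → ×s → (-6.99070,-2.18134) → (-6.99,-2.18)
v4: (4.5,2.5) → rotate → (1.74539,-4.84289) → ×s → (2.28646,-6.34419) → (2.29,-6.34)
v5: (5,4.5) → rotate → (3.63922,-5.65739) → ×s → (4.76738,-7.41118) → (4.77,-7.41)
v6: (-1,5) → rotate → (5.09568,0.18459) → ×s → (6.67534,0.24181) → (6.68,0.24)

Cross-section at z=15.5: (6.87,5.52) (-1.85,4.95) (-6.99,-2.18) (2.29,-6.34) (4.77,-7.41) (6.68,0.24)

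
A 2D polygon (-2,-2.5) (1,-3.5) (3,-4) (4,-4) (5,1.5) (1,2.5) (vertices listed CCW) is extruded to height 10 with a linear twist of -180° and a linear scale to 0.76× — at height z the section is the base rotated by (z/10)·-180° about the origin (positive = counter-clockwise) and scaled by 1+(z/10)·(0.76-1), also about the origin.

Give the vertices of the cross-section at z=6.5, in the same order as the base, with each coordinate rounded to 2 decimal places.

t = z/height = 6.5/10 = 0.65
s = 1 + (scale-1)·z/height = 1 + (0.76-1)·6.5/10 = 0.844000
θ = twist·z/height = -180°·6.5/10 = -117.0000° = -2.042035 rad
cos θ = -0.453990, sin θ = -0.891007 (intermediates below are computed at full precision and shown rounded to 5 d.p.)
v1: (-2,-2.5) → rotate → (-1.31954,2.91699) → ×s → (-1.11369,2.46194) → (-1.11,2.46)
v2: (1,-3.5) → rotate → (-3.57251,0.69796) → ×s → (-3.01520,0.58908) → (-3.02,0.59)
v3: (3,-4) → rotate → (-4.92600,-0.85706) → ×s → (-4.15754,-0.72336) → (-4.16,-0.72)
v4: (4,-4) → rotate → (-5.37999,-1.74806) → ×s → (-4.54071,-1.47537) → (-4.54,-1.48)
v5: (5,1.5) → rotate → (-0.93344,-5.13602) → ×s → (-0.78783,-4.33480) → (-0.79,-4.33)
v6: (1,2.5) → rotate → (1.77353,-2.02598) → ×s → (1.49686,-1.70993) → (1.50,-1.71)

Cross-section at z=6.5: (-1.11,2.46) (-3.02,0.59) (-4.16,-0.72) (-4.54,-1.48) (-0.79,-4.33) (1.50,-1.71)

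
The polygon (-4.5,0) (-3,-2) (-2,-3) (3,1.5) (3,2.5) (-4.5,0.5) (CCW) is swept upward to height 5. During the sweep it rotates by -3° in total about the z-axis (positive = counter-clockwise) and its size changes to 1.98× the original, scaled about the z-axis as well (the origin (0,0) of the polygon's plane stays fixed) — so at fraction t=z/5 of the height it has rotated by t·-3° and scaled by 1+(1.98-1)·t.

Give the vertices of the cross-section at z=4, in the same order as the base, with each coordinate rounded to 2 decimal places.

t = z/height = 4/5 = 0.8
s = 1 + (scale-1)·z/height = 1 + (1.98-1)·4/5 = 1.784000
θ = twist·z/height = -3°·4/5 = -2.4000° = -0.041888 rad
cos θ = 0.999123, sin θ = -0.041876 (intermediates below are computed at full precision and shown rounded to 5 d.p.)
v1: (-4.5,0) → rotate → (-4.49605,0.18844) → ×s → (-8.02096,0.33618) → (-8.02,0.34)
v2: (-3,-2) → rotate → (-3.08112,-1.87262) → ×s → (-5.49672,-3.34075) → (-5.50,-3.34)
v3: (-2,-3) → rotate → (-2.12387,-2.91362) → ×s → (-3.78899,-5.19789) → (-3.79,-5.20)
v4: (3,1.5) → rotate → (3.06018,1.37306) → ×s → (5.45936,2.44953) → (5.46,2.45)
v5: (3,2.5) → rotate → (3.10206,2.37218) → ×s → (5.53407,4.23197) → (5.53,4.23)
v6: (-4.5,0.5) → rotate → (-4.47511,0.68800) → ×s → (-7.98360,1.22740) → (-7.98,1.23)

Cross-section at z=4: (-8.02,0.34) (-5.50,-3.34) (-3.79,-5.20) (5.46,2.45) (5.53,4.23) (-7.98,1.23)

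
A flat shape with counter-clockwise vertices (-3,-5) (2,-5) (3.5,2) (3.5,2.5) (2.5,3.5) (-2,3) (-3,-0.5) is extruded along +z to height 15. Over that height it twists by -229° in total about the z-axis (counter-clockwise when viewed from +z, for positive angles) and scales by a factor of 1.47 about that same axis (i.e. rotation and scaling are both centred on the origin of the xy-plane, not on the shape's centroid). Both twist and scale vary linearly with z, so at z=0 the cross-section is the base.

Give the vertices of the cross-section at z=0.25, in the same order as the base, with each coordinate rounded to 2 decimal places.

Cross-section at z=0.25: (-3.35,-4.83) (1.68,-5.16) (3.65,1.78) (3.69,2.28) (2.75,3.35) (-1.81,3.15) (-3.05,-0.30)

t = z/height = 0.25/15 = 0.0166667
s = 1 + (scale-1)·z/height = 1 + (1.47-1)·0.25/15 = 1.007833
θ = twist·z/height = -229°·0.25/15 = -3.8167° = -0.066613 rad
cos θ = 0.997782, sin θ = -0.066564 (intermediates below are computed at full precision and shown rounded to 5 d.p.)
v1: (-3,-5) → rotate → (-3.32617,-4.78922) → ×s → (-3.35222,-4.82673) → (-3.35,-4.83)
v2: (2,-5) → rotate → (1.66274,-5.12204) → ×s → (1.67577,-5.16216) → (1.68,-5.16)
v3: (3.5,2) → rotate → (3.62537,1.76259) → ×s → (3.65376,1.77640) → (3.65,1.78)
v4: (3.5,2.5) → rotate → (3.65865,2.26148) → ×s → (3.68731,2.27920) → (3.69,2.28)
v5: (2.5,3.5) → rotate → (2.72743,3.32583) → ×s → (2.74879,3.35188) → (2.75,3.35)
v6: (-2,3) → rotate → (-1.79587,3.12647) → ×s → (-1.80994,3.15097) → (-1.81,3.15)
v7: (-3,-0.5) → rotate → (-3.02663,-0.29920) → ×s → (-3.05034,-0.30154) → (-3.05,-0.30)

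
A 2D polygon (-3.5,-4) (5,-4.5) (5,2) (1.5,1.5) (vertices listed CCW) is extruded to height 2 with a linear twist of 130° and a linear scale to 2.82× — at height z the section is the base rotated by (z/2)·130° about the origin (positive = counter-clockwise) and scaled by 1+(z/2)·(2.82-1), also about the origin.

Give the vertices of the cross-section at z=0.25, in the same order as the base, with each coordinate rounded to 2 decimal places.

Cross-section at z=0.25: (-2.75,-5.92) (7.44,-3.59) (5.21,4.07) (1.25,2.28)

t = z/height = 0.25/2 = 0.125
s = 1 + (scale-1)·z/height = 1 + (2.82-1)·0.25/2 = 1.227500
θ = twist·z/height = 130°·0.25/2 = 16.2500° = 0.283616 rad
cos θ = 0.960050, sin θ = 0.279829 (intermediates below are computed at full precision and shown rounded to 5 d.p.)
v1: (-3.5,-4) → rotate → (-2.24086,-4.81960) → ×s → (-2.75065,-5.91606) → (-2.75,-5.92)
v2: (5,-4.5) → rotate → (6.05948,-2.92108) → ×s → (7.43801,-3.58562) → (7.44,-3.59)
v3: (5,2) → rotate → (4.24059,3.31924) → ×s → (5.20533,4.07437) → (5.21,4.07)
v4: (1.5,1.5) → rotate → (1.02033,1.85982) → ×s → (1.25246,2.28293) → (1.25,2.28)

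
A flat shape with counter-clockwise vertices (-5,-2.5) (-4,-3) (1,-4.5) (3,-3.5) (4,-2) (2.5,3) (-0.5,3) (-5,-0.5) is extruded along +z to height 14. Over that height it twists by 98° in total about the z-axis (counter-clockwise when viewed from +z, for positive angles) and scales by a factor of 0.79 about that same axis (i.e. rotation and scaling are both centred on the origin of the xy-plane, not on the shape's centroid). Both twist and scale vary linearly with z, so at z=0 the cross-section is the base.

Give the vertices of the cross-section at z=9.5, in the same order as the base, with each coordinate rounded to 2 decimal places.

t = z/height = 9.5/14 = 0.678571
s = 1 + (scale-1)·z/height = 1 + (0.79-1)·9.5/14 = 0.857500
θ = twist·z/height = 98°·9.5/14 = 66.5000° = 1.160644 rad
cos θ = 0.398749, sin θ = 0.917060 (intermediates below are computed at full precision and shown rounded to 5 d.p.)
v1: (-5,-2.5) → rotate → (0.29890,-5.58217) → ×s → (0.25631,-4.78671) → (0.26,-4.79)
v2: (-4,-3) → rotate → (1.15618,-4.86449) → ×s → (0.99143,-4.17130) → (0.99,-4.17)
v3: (1,-4.5) → rotate → (4.52552,-0.87731) → ×s → (3.88063,-0.75229) → (3.88,-0.75)
v4: (3,-3.5) → rotate → (4.40596,1.35556) → ×s → (3.77811,1.16239) → (3.78,1.16)
v5: (4,-2) → rotate → (3.42912,2.87074) → ×s → (2.94047,2.46166) → (2.94,2.46)
v6: (2.5,3) → rotate → (-1.75431,3.48890) → ×s → (-1.50432,2.99173) → (-1.50,2.99)
v7: (-0.5,3) → rotate → (-2.95055,0.73772) → ×s → (-2.53010,0.63259) → (-2.53,0.63)
v8: (-5,-0.5) → rotate → (-1.53522,-4.78467) → ×s → (-1.31645,-4.10286) → (-1.32,-4.10)

Cross-section at z=9.5: (0.26,-4.79) (0.99,-4.17) (3.88,-0.75) (3.78,1.16) (2.94,2.46) (-1.50,2.99) (-2.53,0.63) (-1.32,-4.10)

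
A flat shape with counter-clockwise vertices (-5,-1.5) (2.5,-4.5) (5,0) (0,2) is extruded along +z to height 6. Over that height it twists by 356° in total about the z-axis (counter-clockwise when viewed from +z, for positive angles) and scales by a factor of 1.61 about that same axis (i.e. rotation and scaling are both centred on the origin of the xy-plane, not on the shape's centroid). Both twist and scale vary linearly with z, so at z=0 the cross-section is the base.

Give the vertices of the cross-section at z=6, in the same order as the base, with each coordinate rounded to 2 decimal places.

Cross-section at z=6: (-8.20,-1.85) (3.51,-7.51) (8.03,-0.56) (0.22,3.21)

t = z/height = 6/6 = 1
s = 1 + (scale-1)·z/height = 1 + (1.61-1)·6/6 = 1.610000
θ = twist·z/height = 356°·6/6 = 356.0000° = 6.213372 rad
cos θ = 0.997564, sin θ = -0.069756 (intermediates below are computed at full precision and shown rounded to 5 d.p.)
v1: (-5,-1.5) → rotate → (-5.09245,-1.14756) → ×s → (-8.19885,-1.84758) → (-8.20,-1.85)
v2: (2.5,-4.5) → rotate → (2.18001,-4.66343) → ×s → (3.50981,-7.50812) → (3.51,-7.51)
v3: (5,0) → rotate → (4.98782,-0.34878) → ×s → (8.03039,-0.56154) → (8.03,-0.56)
v4: (0,2) → rotate → (0.13951,1.99513) → ×s → (0.22462,3.21216) → (0.22,3.21)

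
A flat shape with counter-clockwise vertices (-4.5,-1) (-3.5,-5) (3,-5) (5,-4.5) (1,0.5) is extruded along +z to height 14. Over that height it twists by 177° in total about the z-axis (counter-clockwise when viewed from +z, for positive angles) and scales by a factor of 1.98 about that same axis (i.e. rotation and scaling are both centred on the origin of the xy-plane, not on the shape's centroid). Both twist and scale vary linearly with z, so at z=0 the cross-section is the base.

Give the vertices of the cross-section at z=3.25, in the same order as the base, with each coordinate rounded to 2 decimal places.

t = z/height = 3.25/14 = 0.232143
s = 1 + (scale-1)·z/height = 1 + (1.98-1)·3.25/14 = 1.227500
θ = twist·z/height = 177°·3.25/14 = 41.0893° = 0.717143 rad
cos θ = 0.753686, sin θ = 0.657234 (intermediates below are computed at full precision and shown rounded to 5 d.p.)
v1: (-4.5,-1) → rotate → (-2.73435,-3.71124) → ×s → (-3.35642,-4.55555) → (-3.36,-4.56)
v2: (-3.5,-5) → rotate → (0.64827,-6.06875) → ×s → (0.79575,-7.44939) → (0.80,-7.45)
v3: (3,-5) → rotate → (5.54723,-1.79673) → ×s → (6.80923,-2.20548) → (6.81,-2.21)
v4: (5,-4.5) → rotate → (6.72599,-0.10542) → ×s → (8.25615,-0.12940) → (8.26,-0.13)
v5: (1,0.5) → rotate → (0.42507,1.03408) → ×s → (0.52177,1.26933) → (0.52,1.27)

Cross-section at z=3.25: (-3.36,-4.56) (0.80,-7.45) (6.81,-2.21) (8.26,-0.13) (0.52,1.27)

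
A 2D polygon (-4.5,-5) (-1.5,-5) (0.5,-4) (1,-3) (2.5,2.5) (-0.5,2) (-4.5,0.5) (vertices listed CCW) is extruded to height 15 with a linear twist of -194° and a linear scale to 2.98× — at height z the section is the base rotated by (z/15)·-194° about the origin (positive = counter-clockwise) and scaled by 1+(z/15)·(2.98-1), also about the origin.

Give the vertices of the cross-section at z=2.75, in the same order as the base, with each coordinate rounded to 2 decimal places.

t = z/height = 2.75/15 = 0.183333
s = 1 + (scale-1)·z/height = 1 + (2.98-1)·2.75/15 = 1.363000
θ = twist·z/height = -194°·2.75/15 = -35.5667° = -0.620755 rad
cos θ = 0.813439, sin θ = -0.581650 (intermediates below are computed at full precision and shown rounded to 5 d.p.)
v1: (-4.5,-5) → rotate → (-6.56873,-1.44977) → ×s → (-8.95317,-1.97604) → (-8.95,-1.98)
v2: (-1.5,-5) → rotate → (-4.12841,-3.19472) → ×s → (-5.62702,-4.35441) → (-5.63,-4.35)
v3: (0.5,-4) → rotate → (-1.91988,-3.54458) → ×s → (-2.61680,-4.83127) → (-2.62,-4.83)
v4: (1,-3) → rotate → (-0.93151,-3.02197) → ×s → (-1.26965,-4.11894) → (-1.27,-4.12)
v5: (2.5,2.5) → rotate → (3.48772,0.57947) → ×s → (4.75377,0.78982) → (4.75,0.79)
v6: (-0.5,2) → rotate → (0.75658,1.91770) → ×s → (1.03122,2.61383) → (1.03,2.61)
v7: (-4.5,0.5) → rotate → (-3.36965,3.02414) → ×s → (-4.59284,4.12191) → (-4.59,4.12)

Cross-section at z=2.75: (-8.95,-1.98) (-5.63,-4.35) (-2.62,-4.83) (-1.27,-4.12) (4.75,0.79) (1.03,2.61) (-4.59,4.12)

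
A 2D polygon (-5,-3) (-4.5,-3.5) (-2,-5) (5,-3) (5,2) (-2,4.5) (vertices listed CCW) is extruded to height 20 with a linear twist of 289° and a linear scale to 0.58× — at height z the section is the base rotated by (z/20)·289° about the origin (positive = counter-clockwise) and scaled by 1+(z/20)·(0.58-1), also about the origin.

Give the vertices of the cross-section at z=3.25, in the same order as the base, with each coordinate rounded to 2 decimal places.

Cross-section at z=3.25: (-1.14,-5.31) (-0.48,-5.29) (2.13,-4.54) (5.22,1.50) (1.82,4.68) (-4.34,1.50)

t = z/height = 3.25/20 = 0.1625
s = 1 + (scale-1)·z/height = 1 + (0.58-1)·3.25/20 = 0.931750
θ = twist·z/height = 289°·3.25/20 = 46.9625° = 0.819650 rad
cos θ = 0.682477, sin θ = 0.730907 (intermediates below are computed at full precision and shown rounded to 5 d.p.)
v1: (-5,-3) → rotate → (-1.21966,-5.70197) → ×s → (-1.13642,-5.31281) → (-1.14,-5.31)
v2: (-4.5,-3.5) → rotate → (-0.51297,-5.67775) → ×s → (-0.47796,-5.29024) → (-0.48,-5.29)
v3: (-2,-5) → rotate → (2.28958,-4.87420) → ×s → (2.13332,-4.54153) → (2.13,-4.54)
v4: (5,-3) → rotate → (5.60511,1.60711) → ×s → (5.22256,1.49742) → (5.22,1.50)
v5: (5,2) → rotate → (1.95057,5.01949) → ×s → (1.81744,4.67691) → (1.82,4.68)
v6: (-2,4.5) → rotate → (-4.65404,1.60933) → ×s → (-4.33640,1.49949) → (-4.34,1.50)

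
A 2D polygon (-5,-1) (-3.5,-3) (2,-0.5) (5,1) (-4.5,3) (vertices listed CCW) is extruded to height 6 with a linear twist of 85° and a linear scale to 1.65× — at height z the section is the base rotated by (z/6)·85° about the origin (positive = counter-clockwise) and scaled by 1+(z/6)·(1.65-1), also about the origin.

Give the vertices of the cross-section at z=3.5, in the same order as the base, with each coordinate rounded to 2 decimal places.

t = z/height = 3.5/6 = 0.583333
s = 1 + (scale-1)·z/height = 1 + (1.65-1)·3.5/6 = 1.379167
θ = twist·z/height = 85°·3.5/6 = 49.5833° = 0.865392 rad
cos θ = 0.648341, sin θ = 0.761350 (intermediates below are computed at full precision and shown rounded to 5 d.p.)
v1: (-5,-1) → rotate → (-2.48036,-4.45509) → ×s → (-3.42083,-6.14431) → (-3.42,-6.14)
v2: (-3.5,-3) → rotate → (0.01485,-4.60975) → ×s → (0.02049,-6.35761) → (0.02,-6.36)
v3: (2,-0.5) → rotate → (1.67736,1.19853) → ×s → (2.31336,1.65297) → (2.31,1.65)
v4: (5,1) → rotate → (2.48036,4.45509) → ×s → (3.42083,6.14431) → (3.42,6.14)
v5: (-4.5,3) → rotate → (-5.20159,-1.48105) → ×s → (-7.17385,-2.04261) → (-7.17,-2.04)

Cross-section at z=3.5: (-3.42,-6.14) (0.02,-6.36) (2.31,1.65) (3.42,6.14) (-7.17,-2.04)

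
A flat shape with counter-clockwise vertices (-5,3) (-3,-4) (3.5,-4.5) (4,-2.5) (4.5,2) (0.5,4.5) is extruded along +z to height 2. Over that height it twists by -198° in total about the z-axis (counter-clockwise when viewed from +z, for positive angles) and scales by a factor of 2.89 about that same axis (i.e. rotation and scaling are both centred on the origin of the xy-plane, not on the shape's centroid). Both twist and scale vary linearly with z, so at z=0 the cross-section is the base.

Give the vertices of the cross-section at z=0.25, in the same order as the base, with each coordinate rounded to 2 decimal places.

Cross-section at z=0.25: (-4.06,5.96) (-5.44,-2.94) (1.60,-6.86) (3.20,-4.88) (6.09,-0.08) (2.89,4.79)

t = z/height = 0.25/2 = 0.125
s = 1 + (scale-1)·z/height = 1 + (2.89-1)·0.25/2 = 1.236250
θ = twist·z/height = -198°·0.25/2 = -24.7500° = -0.431969 rad
cos θ = 0.908143, sin θ = -0.418660 (intermediates below are computed at full precision and shown rounded to 5 d.p.)
v1: (-5,3) → rotate → (-3.28474,4.81773) → ×s → (-4.06076,5.95592) → (-4.06,5.96)
v2: (-3,-4) → rotate → (-4.39907,-2.37659) → ×s → (-5.43835,-2.93806) → (-5.44,-2.94)
v3: (3.5,-4.5) → rotate → (1.29453,-5.55195) → ×s → (1.60037,-6.86360) → (1.60,-6.86)
v4: (4,-2.5) → rotate → (2.58592,-3.94500) → ×s → (3.19685,-4.87700) → (3.20,-4.88)
v5: (4.5,2) → rotate → (4.92396,-0.06768) → ×s → (6.08725,-0.08367) → (6.09,-0.08)
v6: (0.5,4.5) → rotate → (2.33804,3.87731) → ×s → (2.89040,4.79333) → (2.89,4.79)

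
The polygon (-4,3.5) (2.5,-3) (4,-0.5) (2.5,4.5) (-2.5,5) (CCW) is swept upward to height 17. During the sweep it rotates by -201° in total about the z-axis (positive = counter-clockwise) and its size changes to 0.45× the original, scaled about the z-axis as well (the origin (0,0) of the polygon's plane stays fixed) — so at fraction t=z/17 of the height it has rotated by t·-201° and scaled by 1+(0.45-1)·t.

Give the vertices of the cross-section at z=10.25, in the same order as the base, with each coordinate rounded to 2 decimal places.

Cross-section at z=10.25: (3.39,1.08) (-2.58,-0.39) (-1.67,-2.11) (1.71,-2.99) (3.72,-0.30)

t = z/height = 10.25/17 = 0.602941
s = 1 + (scale-1)·z/height = 1 + (0.45-1)·10.25/17 = 0.668382
θ = twist·z/height = -201°·10.25/17 = -121.1912° = -2.115185 rad
cos θ = -0.517895, sin θ = -0.855444 (intermediates below are computed at full precision and shown rounded to 5 d.p.)
v1: (-4,3.5) → rotate → (5.06564,1.60914) → ×s → (3.38578,1.07552) → (3.39,1.08)
v2: (2.5,-3) → rotate → (-3.86107,-0.58492) → ×s → (-2.58067,-0.39095) → (-2.58,-0.39)
v3: (4,-0.5) → rotate → (-2.49930,-3.16283) → ×s → (-1.67049,-2.11398) → (-1.67,-2.11)
v4: (2.5,4.5) → rotate → (2.55476,-4.46914) → ×s → (1.70756,-2.98709) → (1.71,-2.99)
v5: (-2.5,5) → rotate → (5.57196,-0.45087) → ×s → (3.72420,-0.30135) → (3.72,-0.30)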